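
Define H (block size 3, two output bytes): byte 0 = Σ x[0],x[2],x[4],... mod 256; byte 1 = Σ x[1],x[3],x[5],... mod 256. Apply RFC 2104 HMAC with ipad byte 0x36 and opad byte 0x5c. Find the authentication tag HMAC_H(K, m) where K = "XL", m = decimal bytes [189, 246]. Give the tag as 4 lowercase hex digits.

97aa

Key "XL" = 58 4c is 2 bytes ≤ B = 3; zero-pad to 3 bytes: K' = 58 4c 00.
K' ⊕ ipad = 6e 7a 36.  K' ⊕ opad = 04 10 5c.
Inner input = (K'⊕ipad) ∥ m = 6e 7a 36 ∥ bd f6.
Inner hash: even-index sum = 410 mod 256 = 154; odd-index sum = 311 mod 256 = 55 → 9a 37.
Outer input = (K'⊕opad) ∥ inner = 04 10 5c ∥ 9a 37.
Outer hash (tag): even-index sum = 151 mod 256 = 151; odd-index sum = 170 mod 256 = 170 → 97 aa.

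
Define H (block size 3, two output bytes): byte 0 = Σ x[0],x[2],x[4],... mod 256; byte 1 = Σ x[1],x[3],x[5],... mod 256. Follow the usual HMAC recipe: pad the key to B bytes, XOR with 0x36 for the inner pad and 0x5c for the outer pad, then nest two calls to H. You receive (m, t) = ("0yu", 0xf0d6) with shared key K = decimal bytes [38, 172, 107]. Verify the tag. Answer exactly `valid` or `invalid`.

valid

Key decimal bytes [38, 172, 107] = 26 ac 6b is exactly B = 3 bytes: K' = 26 ac 6b.
K' ⊕ ipad = 10 9a 5d; K' ⊕ opad = 7a f0 37.
Inner hash: even-index sum = 230 mod 256 = 230; odd-index sum = 319 mod 256 = 63 → e6 3f.
Outer hash (recomputed tag): even-index sum = 240 mod 256 = 240; odd-index sum = 470 mod 256 = 214 → f0 d6.
Recomputed tag = f0d6; claimed = f0d6 → match.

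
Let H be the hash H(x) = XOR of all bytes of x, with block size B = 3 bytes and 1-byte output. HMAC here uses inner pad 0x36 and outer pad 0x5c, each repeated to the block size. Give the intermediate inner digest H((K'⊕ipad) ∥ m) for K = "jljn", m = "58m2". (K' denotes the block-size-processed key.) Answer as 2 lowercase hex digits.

66

Key "jljn" = 6a 6c 6a 6e is 4 bytes > B = 3, so hash it first: H(key) = 02, then zero-pad to 3 bytes: K' = 02 00 00.
K' ⊕ ipad = 34 36 36.
Inner input = 34 36 36 ∥ 35 38 6d 32.
Inner hash: XOR 34⊕36⊕36⊕35⊕38⊕6d⊕32 = 66.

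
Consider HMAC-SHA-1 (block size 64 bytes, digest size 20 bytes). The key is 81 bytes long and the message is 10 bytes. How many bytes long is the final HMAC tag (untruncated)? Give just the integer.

The tag is one SHA-1 digest: 20 bytes.

20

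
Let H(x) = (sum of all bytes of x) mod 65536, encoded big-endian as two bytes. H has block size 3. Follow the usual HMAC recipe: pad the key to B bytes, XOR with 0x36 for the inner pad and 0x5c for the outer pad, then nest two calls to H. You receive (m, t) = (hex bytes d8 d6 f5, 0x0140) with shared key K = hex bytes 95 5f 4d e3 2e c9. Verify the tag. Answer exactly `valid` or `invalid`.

Key hex bytes 95 5f 4d e3 2e c9 is 6 bytes > B = 3, so hash it first: H(key) = 03 1b, then zero-pad to 3 bytes: K' = 03 1b 00.
K' ⊕ ipad = 35 2d 36; K' ⊕ opad = 5f 47 5c.
Inner hash: sum = 53+45+54+216+214+245 = 827 → 03 3b.
Outer hash (recomputed tag): sum = 95+71+92+3+59 = 320 → 01 40.
Recomputed tag = 0140; claimed = 0140 → match.

valid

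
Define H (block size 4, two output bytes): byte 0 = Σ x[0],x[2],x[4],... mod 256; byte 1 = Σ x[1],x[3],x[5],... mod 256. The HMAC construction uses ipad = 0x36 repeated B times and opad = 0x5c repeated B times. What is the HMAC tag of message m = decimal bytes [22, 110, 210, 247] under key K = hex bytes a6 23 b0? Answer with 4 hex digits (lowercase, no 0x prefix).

e48b

Key hex bytes a6 23 b0 is 3 bytes ≤ B = 4; zero-pad to 4 bytes: K' = a6 23 b0 00.
K' ⊕ ipad = 90 15 86 36.  K' ⊕ opad = fa 7f ec 5c.
Inner input = (K'⊕ipad) ∥ m = 90 15 86 36 ∥ 16 6e d2 f7.
Inner hash: even-index sum = 510 mod 256 = 254; odd-index sum = 432 mod 256 = 176 → fe b0.
Outer input = (K'⊕opad) ∥ inner = fa 7f ec 5c ∥ fe b0.
Outer hash (tag): even-index sum = 740 mod 256 = 228; odd-index sum = 395 mod 256 = 139 → e4 8b.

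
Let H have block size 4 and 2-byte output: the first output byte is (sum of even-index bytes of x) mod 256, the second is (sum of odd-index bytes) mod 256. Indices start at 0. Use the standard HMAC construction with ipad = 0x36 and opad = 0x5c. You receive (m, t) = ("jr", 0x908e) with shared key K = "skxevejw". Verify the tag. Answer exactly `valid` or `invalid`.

valid

Key "skxevejw" = 73 6b 78 65 76 65 6a 77 is 8 bytes > B = 4, so hash it first: H(key) = cb ac, then zero-pad to 4 bytes: K' = cb ac 00 00.
K' ⊕ ipad = fd 9a 36 36; K' ⊕ opad = 97 f0 5c 5c.
Inner hash: even-index sum = 413 mod 256 = 157; odd-index sum = 322 mod 256 = 66 → 9d 42.
Outer hash (recomputed tag): even-index sum = 400 mod 256 = 144; odd-index sum = 398 mod 256 = 142 → 90 8e.
Recomputed tag = 908e; claimed = 908e → match.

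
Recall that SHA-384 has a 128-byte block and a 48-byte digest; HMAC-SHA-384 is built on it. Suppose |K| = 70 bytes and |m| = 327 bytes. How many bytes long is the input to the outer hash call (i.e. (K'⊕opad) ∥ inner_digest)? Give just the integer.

Key is 70 ≤ 128 bytes, zero-padded: |K'| = 128.
Outer input = (K'⊕opad) ∥ H(inner) → 128 + 48 = 176 bytes.

176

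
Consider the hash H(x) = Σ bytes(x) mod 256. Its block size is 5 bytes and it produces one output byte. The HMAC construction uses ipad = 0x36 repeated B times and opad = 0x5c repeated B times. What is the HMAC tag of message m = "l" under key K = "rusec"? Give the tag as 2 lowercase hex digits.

de

Key "rusec" = 72 75 73 65 63 is exactly B = 5 bytes: K' = 72 75 73 65 63.
K' ⊕ ipad = 44 43 45 53 55.  K' ⊕ opad = 2e 29 2f 39 3f.
Inner input = (K'⊕ipad) ∥ m = 44 43 45 53 55 ∥ 6c.
Inner hash: sum = 68+67+69+83+85+108 = 480; mod 256 = 224 → e0.
Outer input = (K'⊕opad) ∥ inner = 2e 29 2f 39 3f ∥ e0.
Outer hash (tag): sum = 46+41+47+57+63+224 = 478; mod 256 = 222 → de.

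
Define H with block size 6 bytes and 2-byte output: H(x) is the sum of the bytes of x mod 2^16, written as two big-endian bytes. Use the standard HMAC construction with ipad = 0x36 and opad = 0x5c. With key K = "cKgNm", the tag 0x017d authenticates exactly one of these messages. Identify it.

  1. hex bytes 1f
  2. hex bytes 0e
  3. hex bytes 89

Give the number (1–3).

Key "cKgNm" = 63 4b 67 4e 6d is 5 bytes ≤ B = 6; zero-pad to 6 bytes: K' = 63 4b 67 4e 6d 00.
K' ⊕ ipad = 55 7d 51 78 5b 36; K' ⊕ opad = 3f 17 3b 12 31 5c.
m1: inner = H(55 7d 51 78 5b 36 1f) = 02 4b; tag = H(3f 17 3b 12 31 5c 02 4b) = 017d ← matches
m2: inner = H(55 7d 51 78 5b 36 0e) = 02 3a; tag = H(3f 17 3b 12 31 5c 02 3a) = 016c
m3: inner = H(55 7d 51 78 5b 36 89) = 02 b5; tag = H(3f 17 3b 12 31 5c 02 b5) = 01e7

1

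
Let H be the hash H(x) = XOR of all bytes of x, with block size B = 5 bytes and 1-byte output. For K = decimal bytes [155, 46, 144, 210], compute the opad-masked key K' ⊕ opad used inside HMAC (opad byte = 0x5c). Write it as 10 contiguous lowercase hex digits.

Key decimal bytes [155, 46, 144, 210] = 9b 2e 90 d2 is 4 bytes ≤ B = 5; zero-pad to 5 bytes: K' = 9b 2e 90 d2 00.
XOR each byte with 0x5c: 9b⊕5c=c7, 2e⊕5c=72, 90⊕5c=cc, d2⊕5c=8e, 00⊕5c=5c.

c772cc8e5c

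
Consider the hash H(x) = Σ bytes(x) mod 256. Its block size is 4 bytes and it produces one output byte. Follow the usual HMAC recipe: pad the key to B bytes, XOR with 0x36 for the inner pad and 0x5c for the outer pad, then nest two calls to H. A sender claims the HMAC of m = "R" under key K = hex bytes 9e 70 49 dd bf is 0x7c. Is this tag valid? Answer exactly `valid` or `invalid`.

valid

Key hex bytes 9e 70 49 dd bf is 5 bytes > B = 4, so hash it first: H(key) = f3, then zero-pad to 4 bytes: K' = f3 00 00 00.
K' ⊕ ipad = c5 36 36 36; K' ⊕ opad = af 5c 5c 5c.
Inner hash: sum = 197+54+54+54+82 = 441; mod 256 = 185 → b9.
Outer hash (recomputed tag): sum = 175+92+92+92+185 = 636; mod 256 = 124 → 7c.
Recomputed tag = 7c; claimed = 7c → match.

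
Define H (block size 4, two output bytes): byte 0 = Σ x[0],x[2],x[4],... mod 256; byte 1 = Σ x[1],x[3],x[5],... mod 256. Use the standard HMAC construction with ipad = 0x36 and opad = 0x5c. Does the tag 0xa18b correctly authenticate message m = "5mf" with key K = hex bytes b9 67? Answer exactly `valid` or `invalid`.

valid

Key hex bytes b9 67 is 2 bytes ≤ B = 4; zero-pad to 4 bytes: K' = b9 67 00 00.
K' ⊕ ipad = 8f 51 36 36; K' ⊕ opad = e5 3b 5c 5c.
Inner hash: even-index sum = 352 mod 256 = 96; odd-index sum = 244 mod 256 = 244 → 60 f4.
Outer hash (recomputed tag): even-index sum = 417 mod 256 = 161; odd-index sum = 395 mod 256 = 139 → a1 8b.
Recomputed tag = a18b; claimed = a18b → match.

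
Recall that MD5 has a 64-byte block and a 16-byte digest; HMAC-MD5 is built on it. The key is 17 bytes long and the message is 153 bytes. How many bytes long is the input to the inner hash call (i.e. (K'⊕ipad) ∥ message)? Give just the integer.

217

Key is 17 ≤ 64 bytes, zero-padded: |K'| = 64.
Inner input = (K'⊕ipad) ∥ m → 64 + 153 = 217 bytes.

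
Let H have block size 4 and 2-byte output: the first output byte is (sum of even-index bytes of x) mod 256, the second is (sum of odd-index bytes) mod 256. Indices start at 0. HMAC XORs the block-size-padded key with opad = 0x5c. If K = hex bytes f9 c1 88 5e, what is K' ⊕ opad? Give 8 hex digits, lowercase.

a59dd402

Key hex bytes f9 c1 88 5e is exactly B = 4 bytes: K' = f9 c1 88 5e.
XOR each byte with 0x5c: f9⊕5c=a5, c1⊕5c=9d, 88⊕5c=d4, 5e⊕5c=02.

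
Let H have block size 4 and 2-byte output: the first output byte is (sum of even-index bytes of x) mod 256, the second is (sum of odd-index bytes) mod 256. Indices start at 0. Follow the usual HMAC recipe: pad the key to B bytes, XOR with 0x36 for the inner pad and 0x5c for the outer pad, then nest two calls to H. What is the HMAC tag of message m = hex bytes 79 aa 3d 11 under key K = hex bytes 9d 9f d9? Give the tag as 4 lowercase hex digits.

96b9

Key hex bytes 9d 9f d9 is 3 bytes ≤ B = 4; zero-pad to 4 bytes: K' = 9d 9f d9 00.
K' ⊕ ipad = ab a9 ef 36.  K' ⊕ opad = c1 c3 85 5c.
Inner input = (K'⊕ipad) ∥ m = ab a9 ef 36 ∥ 79 aa 3d 11.
Inner hash: even-index sum = 592 mod 256 = 80; odd-index sum = 410 mod 256 = 154 → 50 9a.
Outer input = (K'⊕opad) ∥ inner = c1 c3 85 5c ∥ 50 9a.
Outer hash (tag): even-index sum = 406 mod 256 = 150; odd-index sum = 441 mod 256 = 185 → 96 b9.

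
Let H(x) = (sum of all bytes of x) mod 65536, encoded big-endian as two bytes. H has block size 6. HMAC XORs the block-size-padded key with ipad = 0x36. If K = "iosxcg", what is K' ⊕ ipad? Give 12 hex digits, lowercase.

5f59454e5551

Key "iosxcg" = 69 6f 73 78 63 67 is exactly B = 6 bytes: K' = 69 6f 73 78 63 67.
XOR each byte with 0x36: 69⊕36=5f, 6f⊕36=59, 73⊕36=45, 78⊕36=4e, 63⊕36=55, 67⊕36=51.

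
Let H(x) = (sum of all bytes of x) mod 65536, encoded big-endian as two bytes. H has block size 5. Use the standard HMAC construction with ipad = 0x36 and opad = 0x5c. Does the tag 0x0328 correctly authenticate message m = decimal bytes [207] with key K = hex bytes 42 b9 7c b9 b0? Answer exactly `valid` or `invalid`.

valid

Key hex bytes 42 b9 7c b9 b0 is exactly B = 5 bytes: K' = 42 b9 7c b9 b0.
K' ⊕ ipad = 74 8f 4a 8f 86; K' ⊕ opad = 1e e5 20 e5 ec.
Inner hash: sum = 116+143+74+143+134+207 = 817 → 03 31.
Outer hash (recomputed tag): sum = 30+229+32+229+236+3+49 = 808 → 03 28.
Recomputed tag = 0328; claimed = 0328 → match.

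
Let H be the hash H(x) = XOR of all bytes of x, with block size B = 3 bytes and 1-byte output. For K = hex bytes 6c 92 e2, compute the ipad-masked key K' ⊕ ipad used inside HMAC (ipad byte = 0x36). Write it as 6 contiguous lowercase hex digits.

5aa4d4

Key hex bytes 6c 92 e2 is exactly B = 3 bytes: K' = 6c 92 e2.
XOR each byte with 0x36: 6c⊕36=5a, 92⊕36=a4, e2⊕36=d4.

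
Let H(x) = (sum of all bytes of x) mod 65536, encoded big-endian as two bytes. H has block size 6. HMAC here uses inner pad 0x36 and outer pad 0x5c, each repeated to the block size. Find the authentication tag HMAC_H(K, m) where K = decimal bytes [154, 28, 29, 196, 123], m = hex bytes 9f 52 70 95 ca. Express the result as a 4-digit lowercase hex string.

Key decimal bytes [154, 28, 29, 196, 123] = 9a 1c 1d c4 7b is 5 bytes ≤ B = 6; zero-pad to 6 bytes: K' = 9a 1c 1d c4 7b 00.
K' ⊕ ipad = ac 2a 2b f2 4d 36.  K' ⊕ opad = c6 40 41 98 27 5c.
Inner input = (K'⊕ipad) ∥ m = ac 2a 2b f2 4d 36 ∥ 9f 52 70 95 ca.
Inner hash: sum = 172+42+43+242+77+54+159+82+112+149+202 = 1334 → 05 36.
Outer input = (K'⊕opad) ∥ inner = c6 40 41 98 27 5c ∥ 05 36.
Outer hash (tag): sum = 198+64+65+152+39+92+5+54 = 669 → 02 9d.

029d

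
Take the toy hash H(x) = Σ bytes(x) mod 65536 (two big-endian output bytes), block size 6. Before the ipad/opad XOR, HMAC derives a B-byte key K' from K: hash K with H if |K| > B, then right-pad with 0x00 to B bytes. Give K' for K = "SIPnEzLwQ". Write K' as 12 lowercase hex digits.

|K| = 9 > B = 6, so first hash the key.
H(K): sum = 83+73+80+110+69+122+76+119+81 = 813 → 03 2d.
Zero-pad H(K) = 03 2d to 6 bytes: K' = 03 2d 00 00 00 00.

032d00000000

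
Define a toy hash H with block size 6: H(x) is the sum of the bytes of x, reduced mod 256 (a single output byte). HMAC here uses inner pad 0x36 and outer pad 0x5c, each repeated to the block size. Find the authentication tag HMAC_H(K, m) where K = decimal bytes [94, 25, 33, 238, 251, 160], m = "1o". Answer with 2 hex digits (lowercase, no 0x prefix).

a2

Key decimal bytes [94, 25, 33, 238, 251, 160] = 5e 19 21 ee fb a0 is exactly B = 6 bytes: K' = 5e 19 21 ee fb a0.
K' ⊕ ipad = 68 2f 17 d8 cd 96.  K' ⊕ opad = 02 45 7d b2 a7 fc.
Inner input = (K'⊕ipad) ∥ m = 68 2f 17 d8 cd 96 ∥ 31 6f.
Inner hash: sum = 104+47+23+216+205+150+49+111 = 905; mod 256 = 137 → 89.
Outer input = (K'⊕opad) ∥ inner = 02 45 7d b2 a7 fc ∥ 89.
Outer hash (tag): sum = 2+69+125+178+167+252+137 = 930; mod 256 = 162 → a2.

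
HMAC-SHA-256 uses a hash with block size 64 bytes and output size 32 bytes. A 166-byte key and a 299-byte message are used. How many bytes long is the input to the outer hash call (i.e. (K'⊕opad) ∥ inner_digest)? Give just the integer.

Key is 166 > 64 bytes, so it is hashed to 32 bytes then zero-padded to 64: |K'| = 64.
Outer input = (K'⊕opad) ∥ H(inner) → 64 + 32 = 96 bytes.

96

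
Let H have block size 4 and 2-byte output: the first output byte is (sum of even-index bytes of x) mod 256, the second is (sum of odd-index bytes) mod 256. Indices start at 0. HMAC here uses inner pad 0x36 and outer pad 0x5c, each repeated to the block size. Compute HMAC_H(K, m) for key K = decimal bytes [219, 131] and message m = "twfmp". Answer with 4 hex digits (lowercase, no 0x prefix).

Key decimal bytes [219, 131] = db 83 is 2 bytes ≤ B = 4; zero-pad to 4 bytes: K' = db 83 00 00.
K' ⊕ ipad = ed b5 36 36.  K' ⊕ opad = 87 df 5c 5c.
Inner input = (K'⊕ipad) ∥ m = ed b5 36 36 ∥ 74 77 66 6d 70.
Inner hash: even-index sum = 621 mod 256 = 109; odd-index sum = 463 mod 256 = 207 → 6d cf.
Outer input = (K'⊕opad) ∥ inner = 87 df 5c 5c ∥ 6d cf.
Outer hash (tag): even-index sum = 336 mod 256 = 80; odd-index sum = 522 mod 256 = 10 → 50 0a.

500a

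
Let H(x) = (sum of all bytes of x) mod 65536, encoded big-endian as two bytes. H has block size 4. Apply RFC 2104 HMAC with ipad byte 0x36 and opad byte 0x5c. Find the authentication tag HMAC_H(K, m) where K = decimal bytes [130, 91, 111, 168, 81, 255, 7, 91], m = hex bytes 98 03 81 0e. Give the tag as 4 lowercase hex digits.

Key decimal bytes [130, 91, 111, 168, 81, 255, 7, 91] = 82 5b 6f a8 51 ff 07 5b is 8 bytes > B = 4, so hash it first: H(key) = 03 a6, then zero-pad to 4 bytes: K' = 03 a6 00 00.
K' ⊕ ipad = 35 90 36 36.  K' ⊕ opad = 5f fa 5c 5c.
Inner input = (K'⊕ipad) ∥ m = 35 90 36 36 ∥ 98 03 81 0e.
Inner hash: sum = 53+144+54+54+152+3+129+14 = 603 → 02 5b.
Outer input = (K'⊕opad) ∥ inner = 5f fa 5c 5c ∥ 02 5b.
Outer hash (tag): sum = 95+250+92+92+2+91 = 622 → 02 6e.

026e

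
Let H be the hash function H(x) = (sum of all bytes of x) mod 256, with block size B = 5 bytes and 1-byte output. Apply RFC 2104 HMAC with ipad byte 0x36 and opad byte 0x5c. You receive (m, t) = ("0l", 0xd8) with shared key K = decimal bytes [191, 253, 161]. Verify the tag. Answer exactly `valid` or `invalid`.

Key decimal bytes [191, 253, 161] = bf fd a1 is 3 bytes ≤ B = 5; zero-pad to 5 bytes: K' = bf fd a1 00 00.
K' ⊕ ipad = 89 cb 97 36 36; K' ⊕ opad = e3 a1 fd 5c 5c.
Inner hash: sum = 137+203+151+54+54+48+108 = 755; mod 256 = 243 → f3.
Outer hash (recomputed tag): sum = 227+161+253+92+92+243 = 1068; mod 256 = 44 → 2c.
Recomputed tag = 2c; claimed = d8 → mismatch.

invalid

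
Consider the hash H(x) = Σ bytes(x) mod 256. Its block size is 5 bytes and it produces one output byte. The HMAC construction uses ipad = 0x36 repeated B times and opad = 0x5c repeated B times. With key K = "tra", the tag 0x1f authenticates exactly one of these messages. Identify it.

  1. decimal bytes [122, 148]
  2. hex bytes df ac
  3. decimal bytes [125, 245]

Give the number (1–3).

2

Key "tra" = 74 72 61 is 3 bytes ≤ B = 5; zero-pad to 5 bytes: K' = 74 72 61 00 00.
K' ⊕ ipad = 42 44 57 36 36; K' ⊕ opad = 28 2e 3d 5c 5c.
m1: inner = H(42 44 57 36 36 7a 94) = 57; tag = H(28 2e 3d 5c 5c 57) = a2
m2: inner = H(42 44 57 36 36 df ac) = d4; tag = H(28 2e 3d 5c 5c d4) = 1f ← matches
m3: inner = H(42 44 57 36 36 7d f5) = bb; tag = H(28 2e 3d 5c 5c bb) = 06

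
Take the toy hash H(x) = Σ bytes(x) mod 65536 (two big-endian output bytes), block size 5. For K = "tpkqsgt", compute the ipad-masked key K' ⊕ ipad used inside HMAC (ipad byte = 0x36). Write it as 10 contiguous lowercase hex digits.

Key "tpkqsgt" = 74 70 6b 71 73 67 74 is 7 bytes > B = 5, so hash it first: H(key) = 03 0e, then zero-pad to 5 bytes: K' = 03 0e 00 00 00.
XOR each byte with 0x36: 03⊕36=35, 0e⊕36=38, 00⊕36=36, 00⊕36=36, 00⊕36=36.

3538363636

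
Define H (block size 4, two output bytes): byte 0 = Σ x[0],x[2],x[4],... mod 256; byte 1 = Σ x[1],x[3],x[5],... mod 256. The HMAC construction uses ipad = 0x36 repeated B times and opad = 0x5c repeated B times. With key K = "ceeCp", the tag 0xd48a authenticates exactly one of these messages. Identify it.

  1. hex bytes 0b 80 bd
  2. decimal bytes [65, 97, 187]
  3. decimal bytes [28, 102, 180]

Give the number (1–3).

3

Key "ceeCp" = 63 65 65 43 70 is 5 bytes > B = 4, so hash it first: H(key) = 38 a8, then zero-pad to 4 bytes: K' = 38 a8 00 00.
K' ⊕ ipad = 0e 9e 36 36; K' ⊕ opad = 64 f4 5c 5c.
m1: inner = H(0e 9e 36 36 0b 80 bd) = 0c 54; tag = H(64 f4 5c 5c 0c 54) = cca4
m2: inner = H(0e 9e 36 36 41 61 bb) = 40 35; tag = H(64 f4 5c 5c 40 35) = 0085
m3: inner = H(0e 9e 36 36 1c 66 b4) = 14 3a; tag = H(64 f4 5c 5c 14 3a) = d48a ← matches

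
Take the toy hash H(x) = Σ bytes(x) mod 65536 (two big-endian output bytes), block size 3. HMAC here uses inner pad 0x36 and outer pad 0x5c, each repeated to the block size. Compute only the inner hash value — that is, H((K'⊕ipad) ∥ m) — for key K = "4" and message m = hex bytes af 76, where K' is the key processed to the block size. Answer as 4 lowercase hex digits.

0193

Key "4" = 34 is 1 byte ≤ B = 3; zero-pad to 3 bytes: K' = 34 00 00.
K' ⊕ ipad = 02 36 36.
Inner input = 02 36 36 ∥ af 76.
Inner hash: sum = 2+54+54+175+118 = 403 → 01 93.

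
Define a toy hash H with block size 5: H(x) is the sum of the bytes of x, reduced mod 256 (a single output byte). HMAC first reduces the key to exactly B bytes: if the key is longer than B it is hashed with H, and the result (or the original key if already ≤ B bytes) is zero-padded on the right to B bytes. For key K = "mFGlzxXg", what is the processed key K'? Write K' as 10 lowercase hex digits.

|K| = 8 > B = 5, so first hash the key.
H(K): sum = 109+70+71+108+122+120+88+103 = 791; mod 256 = 23 → 17.
Zero-pad H(K) = 17 to 5 bytes: K' = 17 00 00 00 00.

1700000000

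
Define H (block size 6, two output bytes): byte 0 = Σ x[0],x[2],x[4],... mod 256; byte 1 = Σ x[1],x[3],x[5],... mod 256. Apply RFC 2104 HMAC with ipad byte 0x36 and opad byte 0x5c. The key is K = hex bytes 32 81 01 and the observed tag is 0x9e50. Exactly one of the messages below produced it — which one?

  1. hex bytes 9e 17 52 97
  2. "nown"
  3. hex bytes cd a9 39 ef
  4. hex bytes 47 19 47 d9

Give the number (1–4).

Key hex bytes 32 81 01 is 3 bytes ≤ B = 6; zero-pad to 6 bytes: K' = 32 81 01 00 00 00.
K' ⊕ ipad = 04 b7 37 36 36 36; K' ⊕ opad = 6e dd 5d 5c 5c 5c.
m1: inner = H(04 b7 37 36 36 36 9e 17 52 97) = 61 d1; tag = H(6e dd 5d 5c 5c 5c 61 d1) = 8866
m2: inner = H(04 b7 37 36 36 36 6e 6f 77 6e) = 56 00; tag = H(6e dd 5d 5c 5c 5c 56 00) = 7d95
m3: inner = H(04 b7 37 36 36 36 cd a9 39 ef) = 77 bb; tag = H(6e dd 5d 5c 5c 5c 77 bb) = 9e50 ← matches
m4: inner = H(04 b7 37 36 36 36 47 19 47 d9) = ff 15; tag = H(6e dd 5d 5c 5c 5c ff 15) = 26aa

3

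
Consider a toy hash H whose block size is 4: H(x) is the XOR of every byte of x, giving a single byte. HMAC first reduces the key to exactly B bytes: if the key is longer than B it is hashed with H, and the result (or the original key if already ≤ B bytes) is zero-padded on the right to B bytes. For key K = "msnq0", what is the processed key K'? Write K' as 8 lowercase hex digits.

31000000

|K| = 5 > B = 4, so first hash the key.
H(K): XOR 6d⊕73⊕6e⊕71⊕30 = 31.
Zero-pad H(K) = 31 to 4 bytes: K' = 31 00 00 00.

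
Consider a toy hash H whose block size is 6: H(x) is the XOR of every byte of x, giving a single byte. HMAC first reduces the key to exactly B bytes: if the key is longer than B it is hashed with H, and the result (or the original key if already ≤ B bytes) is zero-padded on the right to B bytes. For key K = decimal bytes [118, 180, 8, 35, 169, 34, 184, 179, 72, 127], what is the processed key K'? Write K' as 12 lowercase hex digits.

5e0000000000

|K| = 10 > B = 6, so first hash the key.
H(K): XOR 76⊕b4⊕08⊕23⊕a9⊕22⊕b8⊕b3⊕48⊕7f = 5e.
Zero-pad H(K) = 5e to 6 bytes: K' = 5e 00 00 00 00 00.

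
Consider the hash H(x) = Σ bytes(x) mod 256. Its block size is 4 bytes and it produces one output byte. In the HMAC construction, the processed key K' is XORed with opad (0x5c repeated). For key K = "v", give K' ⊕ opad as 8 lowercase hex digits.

Key "v" = 76 is 1 byte ≤ B = 4; zero-pad to 4 bytes: K' = 76 00 00 00.
XOR each byte with 0x5c: 76⊕5c=2a, 00⊕5c=5c, 00⊕5c=5c, 00⊕5c=5c.

2a5c5c5c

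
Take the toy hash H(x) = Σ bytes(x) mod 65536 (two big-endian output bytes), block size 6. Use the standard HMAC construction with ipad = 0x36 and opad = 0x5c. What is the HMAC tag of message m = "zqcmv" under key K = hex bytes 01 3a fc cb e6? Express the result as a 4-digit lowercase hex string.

0356

Key hex bytes 01 3a fc cb e6 is 5 bytes ≤ B = 6; zero-pad to 6 bytes: K' = 01 3a fc cb e6 00.
K' ⊕ ipad = 37 0c ca fd d0 36.  K' ⊕ opad = 5d 66 a0 97 ba 5c.
Inner input = (K'⊕ipad) ∥ m = 37 0c ca fd d0 36 ∥ 7a 71 63 6d 76.
Inner hash: sum = 55+12+202+253+208+54+122+113+99+109+118 = 1345 → 05 41.
Outer input = (K'⊕opad) ∥ inner = 5d 66 a0 97 ba 5c ∥ 05 41.
Outer hash (tag): sum = 93+102+160+151+186+92+5+65 = 854 → 03 56.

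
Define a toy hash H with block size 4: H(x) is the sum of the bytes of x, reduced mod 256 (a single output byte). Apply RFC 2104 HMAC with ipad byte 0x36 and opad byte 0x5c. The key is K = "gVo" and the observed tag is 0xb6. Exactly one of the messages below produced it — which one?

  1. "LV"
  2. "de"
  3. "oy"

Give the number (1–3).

Key "gVo" = 67 56 6f is 3 bytes ≤ B = 4; zero-pad to 4 bytes: K' = 67 56 6f 00.
K' ⊕ ipad = 51 60 59 36; K' ⊕ opad = 3b 0a 33 5c.
m1: inner = H(51 60 59 36 4c 56) = e2; tag = H(3b 0a 33 5c e2) = b6 ← matches
m2: inner = H(51 60 59 36 64 65) = 09; tag = H(3b 0a 33 5c 09) = dd
m3: inner = H(51 60 59 36 6f 79) = 28; tag = H(3b 0a 33 5c 28) = fc

1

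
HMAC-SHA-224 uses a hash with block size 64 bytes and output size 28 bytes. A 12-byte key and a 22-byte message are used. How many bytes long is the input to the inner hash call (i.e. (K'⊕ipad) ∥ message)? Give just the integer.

Key is 12 ≤ 64 bytes, zero-padded: |K'| = 64.
Inner input = (K'⊕ipad) ∥ m → 64 + 22 = 86 bytes.

86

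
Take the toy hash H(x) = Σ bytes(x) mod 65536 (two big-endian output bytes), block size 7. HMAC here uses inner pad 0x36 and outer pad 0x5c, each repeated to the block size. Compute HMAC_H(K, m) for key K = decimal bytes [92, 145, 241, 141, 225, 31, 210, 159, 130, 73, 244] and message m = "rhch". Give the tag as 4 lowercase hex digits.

0380

Key decimal bytes [92, 145, 241, 141, 225, 31, 210, 159, 130, 73, 244] = 5c 91 f1 8d e1 1f d2 9f 82 49 f4 is 11 bytes > B = 7, so hash it first: H(key) = 06 9b, then zero-pad to 7 bytes: K' = 06 9b 00 00 00 00 00.
K' ⊕ ipad = 30 ad 36 36 36 36 36.  K' ⊕ opad = 5a c7 5c 5c 5c 5c 5c.
Inner input = (K'⊕ipad) ∥ m = 30 ad 36 36 36 36 36 ∥ 72 68 63 68.
Inner hash: sum = 48+173+54+54+54+54+54+114+104+99+104 = 912 → 03 90.
Outer input = (K'⊕opad) ∥ inner = 5a c7 5c 5c 5c 5c 5c ∥ 03 90.
Outer hash (tag): sum = 90+199+92+92+92+92+92+3+144 = 896 → 03 80.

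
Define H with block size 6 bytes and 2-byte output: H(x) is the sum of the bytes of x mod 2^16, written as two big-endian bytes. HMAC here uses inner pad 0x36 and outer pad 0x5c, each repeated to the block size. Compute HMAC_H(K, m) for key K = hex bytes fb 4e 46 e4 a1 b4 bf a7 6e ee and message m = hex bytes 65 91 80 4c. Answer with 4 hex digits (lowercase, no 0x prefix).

Key hex bytes fb 4e 46 e4 a1 b4 bf a7 6e ee is 10 bytes > B = 6, so hash it first: H(key) = 06 8a, then zero-pad to 6 bytes: K' = 06 8a 00 00 00 00.
K' ⊕ ipad = 30 bc 36 36 36 36.  K' ⊕ opad = 5a d6 5c 5c 5c 5c.
Inner input = (K'⊕ipad) ∥ m = 30 bc 36 36 36 36 ∥ 65 91 80 4c.
Inner hash: sum = 48+188+54+54+54+54+101+145+128+76 = 902 → 03 86.
Outer input = (K'⊕opad) ∥ inner = 5a d6 5c 5c 5c 5c ∥ 03 86.
Outer hash (tag): sum = 90+214+92+92+92+92+3+134 = 809 → 03 29.

0329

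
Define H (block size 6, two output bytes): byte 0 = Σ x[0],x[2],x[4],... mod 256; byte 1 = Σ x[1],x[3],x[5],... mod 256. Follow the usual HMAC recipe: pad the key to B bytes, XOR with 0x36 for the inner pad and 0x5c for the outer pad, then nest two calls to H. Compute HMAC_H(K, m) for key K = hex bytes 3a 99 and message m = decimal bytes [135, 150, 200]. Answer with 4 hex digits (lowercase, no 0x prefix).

Key hex bytes 3a 99 is 2 bytes ≤ B = 6; zero-pad to 6 bytes: K' = 3a 99 00 00 00 00.
K' ⊕ ipad = 0c af 36 36 36 36.  K' ⊕ opad = 66 c5 5c 5c 5c 5c.
Inner input = (K'⊕ipad) ∥ m = 0c af 36 36 36 36 ∥ 87 96 c8.
Inner hash: even-index sum = 455 mod 256 = 199; odd-index sum = 433 mod 256 = 177 → c7 b1.
Outer input = (K'⊕opad) ∥ inner = 66 c5 5c 5c 5c 5c ∥ c7 b1.
Outer hash (tag): even-index sum = 485 mod 256 = 229; odd-index sum = 558 mod 256 = 46 → e5 2e.

e52e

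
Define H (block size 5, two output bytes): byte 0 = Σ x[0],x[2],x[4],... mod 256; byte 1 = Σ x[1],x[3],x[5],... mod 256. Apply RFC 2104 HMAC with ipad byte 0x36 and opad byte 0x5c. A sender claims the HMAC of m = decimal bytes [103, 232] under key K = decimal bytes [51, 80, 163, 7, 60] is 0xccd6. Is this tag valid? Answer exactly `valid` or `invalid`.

invalid

Key decimal bytes [51, 80, 163, 7, 60] = 33 50 a3 07 3c is exactly B = 5 bytes: K' = 33 50 a3 07 3c.
K' ⊕ ipad = 05 66 95 31 0a; K' ⊕ opad = 6f 0c ff 5b 60.
Inner hash: even-index sum = 396 mod 256 = 140; odd-index sum = 254 mod 256 = 254 → 8c fe.
Outer hash (recomputed tag): even-index sum = 716 mod 256 = 204; odd-index sum = 243 mod 256 = 243 → cc f3.
Recomputed tag = ccf3; claimed = ccd6 → mismatch.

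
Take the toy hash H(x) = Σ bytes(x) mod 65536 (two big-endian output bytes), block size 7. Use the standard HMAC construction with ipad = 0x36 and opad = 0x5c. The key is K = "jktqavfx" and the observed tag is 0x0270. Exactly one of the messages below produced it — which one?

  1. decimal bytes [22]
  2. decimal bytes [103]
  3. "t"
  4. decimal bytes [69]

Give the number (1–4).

Key "jktqavfx" = 6a 6b 74 71 61 76 66 78 is 8 bytes > B = 7, so hash it first: H(key) = 03 6f, then zero-pad to 7 bytes: K' = 03 6f 00 00 00 00 00.
K' ⊕ ipad = 35 59 36 36 36 36 36; K' ⊕ opad = 5f 33 5c 5c 5c 5c 5c.
m1: inner = H(35 59 36 36 36 36 36 16) = 01 b2; tag = H(5f 33 5c 5c 5c 5c 5c 01 b2) = 0311
m2: inner = H(35 59 36 36 36 36 36 67) = 02 03; tag = H(5f 33 5c 5c 5c 5c 5c 02 03) = 0263
m3: inner = H(35 59 36 36 36 36 36 74) = 02 10; tag = H(5f 33 5c 5c 5c 5c 5c 02 10) = 0270 ← matches
m4: inner = H(35 59 36 36 36 36 36 45) = 01 e1; tag = H(5f 33 5c 5c 5c 5c 5c 01 e1) = 0340

3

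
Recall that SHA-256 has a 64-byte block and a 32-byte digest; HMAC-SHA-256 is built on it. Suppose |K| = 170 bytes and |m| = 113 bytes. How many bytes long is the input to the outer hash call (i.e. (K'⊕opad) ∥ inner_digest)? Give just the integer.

Key is 170 > 64 bytes, so it is hashed to 32 bytes then zero-padded to 64: |K'| = 64.
Outer input = (K'⊕opad) ∥ H(inner) → 64 + 32 = 96 bytes.

96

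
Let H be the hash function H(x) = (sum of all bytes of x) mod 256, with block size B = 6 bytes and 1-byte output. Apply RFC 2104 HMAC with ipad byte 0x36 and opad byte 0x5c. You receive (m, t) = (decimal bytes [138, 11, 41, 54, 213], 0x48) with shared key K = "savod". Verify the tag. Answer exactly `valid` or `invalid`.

invalid

Key "savod" = 73 61 76 6f 64 is 5 bytes ≤ B = 6; zero-pad to 6 bytes: K' = 73 61 76 6f 64 00.
K' ⊕ ipad = 45 57 40 59 52 36; K' ⊕ opad = 2f 3d 2a 33 38 5c.
Inner hash: sum = 69+87+64+89+82+54+138+11+41+54+213 = 902; mod 256 = 134 → 86.
Outer hash (recomputed tag): sum = 47+61+42+51+56+92+134 = 483; mod 256 = 227 → e3.
Recomputed tag = e3; claimed = 48 → mismatch.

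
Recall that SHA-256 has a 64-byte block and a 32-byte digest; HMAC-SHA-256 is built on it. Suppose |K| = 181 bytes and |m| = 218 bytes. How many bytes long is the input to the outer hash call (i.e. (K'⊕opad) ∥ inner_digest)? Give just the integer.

96

Key is 181 > 64 bytes, so it is hashed to 32 bytes then zero-padded to 64: |K'| = 64.
Outer input = (K'⊕opad) ∥ H(inner) → 64 + 32 = 96 bytes.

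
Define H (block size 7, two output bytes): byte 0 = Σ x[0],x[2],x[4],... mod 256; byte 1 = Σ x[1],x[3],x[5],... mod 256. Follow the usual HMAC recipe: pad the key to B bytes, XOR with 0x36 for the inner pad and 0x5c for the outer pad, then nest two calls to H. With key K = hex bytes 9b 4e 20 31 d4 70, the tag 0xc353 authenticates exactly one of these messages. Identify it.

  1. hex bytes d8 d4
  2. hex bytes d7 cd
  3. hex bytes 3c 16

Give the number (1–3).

2

Key hex bytes 9b 4e 20 31 d4 70 is 6 bytes ≤ B = 7; zero-pad to 7 bytes: K' = 9b 4e 20 31 d4 70 00.
K' ⊕ ipad = ad 78 16 07 e2 46 36; K' ⊕ opad = c7 12 7c 6d 88 2c 5c.
m1: inner = H(ad 78 16 07 e2 46 36 d8 d4) = af 9d; tag = H(c7 12 7c 6d 88 2c 5c af 9d) = c45a
m2: inner = H(ad 78 16 07 e2 46 36 d7 cd) = a8 9c; tag = H(c7 12 7c 6d 88 2c 5c a8 9c) = c353 ← matches
m3: inner = H(ad 78 16 07 e2 46 36 3c 16) = f1 01; tag = H(c7 12 7c 6d 88 2c 5c f1 01) = 289c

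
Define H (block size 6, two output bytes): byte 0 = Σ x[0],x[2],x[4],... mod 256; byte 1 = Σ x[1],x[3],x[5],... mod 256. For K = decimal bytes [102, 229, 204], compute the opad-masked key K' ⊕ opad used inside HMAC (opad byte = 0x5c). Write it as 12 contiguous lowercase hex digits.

Key decimal bytes [102, 229, 204] = 66 e5 cc is 3 bytes ≤ B = 6; zero-pad to 6 bytes: K' = 66 e5 cc 00 00 00.
XOR each byte with 0x5c: 66⊕5c=3a, e5⊕5c=b9, cc⊕5c=90, 00⊕5c=5c, 00⊕5c=5c, 00⊕5c=5c.

3ab9905c5c5c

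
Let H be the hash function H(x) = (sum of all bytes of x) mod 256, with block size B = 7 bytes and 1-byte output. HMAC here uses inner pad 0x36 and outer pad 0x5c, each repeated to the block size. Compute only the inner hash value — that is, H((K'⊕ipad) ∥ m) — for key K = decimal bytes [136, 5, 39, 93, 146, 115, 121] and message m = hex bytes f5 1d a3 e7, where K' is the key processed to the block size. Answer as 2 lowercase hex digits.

Key decimal bytes [136, 5, 39, 93, 146, 115, 121] = 88 05 27 5d 92 73 79 is exactly B = 7 bytes: K' = 88 05 27 5d 92 73 79.
K' ⊕ ipad = be 33 11 6b a4 45 4f.
Inner input = be 33 11 6b a4 45 4f ∥ f5 1d a3 e7.
Inner hash: sum = 190+51+17+107+164+69+79+245+29+163+231 = 1345; mod 256 = 65 → 41.

41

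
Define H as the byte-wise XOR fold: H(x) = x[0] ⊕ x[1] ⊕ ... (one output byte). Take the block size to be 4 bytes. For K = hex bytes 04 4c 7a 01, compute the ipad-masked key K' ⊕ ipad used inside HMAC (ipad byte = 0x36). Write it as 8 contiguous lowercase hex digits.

Key hex bytes 04 4c 7a 01 is exactly B = 4 bytes: K' = 04 4c 7a 01.
XOR each byte with 0x36: 04⊕36=32, 4c⊕36=7a, 7a⊕36=4c, 01⊕36=37.

327a4c37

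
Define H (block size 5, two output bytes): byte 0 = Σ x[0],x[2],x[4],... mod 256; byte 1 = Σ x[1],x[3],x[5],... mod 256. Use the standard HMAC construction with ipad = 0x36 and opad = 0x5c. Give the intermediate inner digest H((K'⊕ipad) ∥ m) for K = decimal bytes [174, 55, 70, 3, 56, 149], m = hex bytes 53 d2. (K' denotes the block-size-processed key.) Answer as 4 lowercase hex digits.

5882

Key decimal bytes [174, 55, 70, 3, 56, 149] = ae 37 46 03 38 95 is 6 bytes > B = 5, so hash it first: H(key) = 2c cf, then zero-pad to 5 bytes: K' = 2c cf 00 00 00.
K' ⊕ ipad = 1a f9 36 36 36.
Inner input = 1a f9 36 36 36 ∥ 53 d2.
Inner hash: even-index sum = 344 mod 256 = 88; odd-index sum = 386 mod 256 = 130 → 58 82.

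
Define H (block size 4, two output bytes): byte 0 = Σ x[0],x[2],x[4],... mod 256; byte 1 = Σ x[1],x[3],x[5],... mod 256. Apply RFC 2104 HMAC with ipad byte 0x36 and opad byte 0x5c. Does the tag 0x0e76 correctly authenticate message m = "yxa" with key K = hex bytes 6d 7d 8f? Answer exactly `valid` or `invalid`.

invalid

Key hex bytes 6d 7d 8f is 3 bytes ≤ B = 4; zero-pad to 4 bytes: K' = 6d 7d 8f 00.
K' ⊕ ipad = 5b 4b b9 36; K' ⊕ opad = 31 21 d3 5c.
Inner hash: even-index sum = 494 mod 256 = 238; odd-index sum = 249 mod 256 = 249 → ee f9.
Outer hash (recomputed tag): even-index sum = 498 mod 256 = 242; odd-index sum = 374 mod 256 = 118 → f2 76.
Recomputed tag = f276; claimed = 0e76 → mismatch.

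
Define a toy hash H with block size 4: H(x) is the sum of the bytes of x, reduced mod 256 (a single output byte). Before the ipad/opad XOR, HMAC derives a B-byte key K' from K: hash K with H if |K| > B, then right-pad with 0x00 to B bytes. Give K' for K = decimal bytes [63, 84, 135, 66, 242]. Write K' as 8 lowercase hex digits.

|K| = 5 > B = 4, so first hash the key.
H(K): sum = 63+84+135+66+242 = 590; mod 256 = 78 → 4e.
Zero-pad H(K) = 4e to 4 bytes: K' = 4e 00 00 00.

4e000000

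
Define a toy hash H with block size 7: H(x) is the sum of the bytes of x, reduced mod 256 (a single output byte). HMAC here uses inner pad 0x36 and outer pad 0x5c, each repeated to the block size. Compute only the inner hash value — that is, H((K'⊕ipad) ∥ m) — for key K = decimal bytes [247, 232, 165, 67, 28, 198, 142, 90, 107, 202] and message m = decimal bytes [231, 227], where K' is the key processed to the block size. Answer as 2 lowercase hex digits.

Key decimal bytes [247, 232, 165, 67, 28, 198, 142, 90, 107, 202] = f7 e8 a5 43 1c c6 8e 5a 6b ca is 10 bytes > B = 7, so hash it first: H(key) = c6, then zero-pad to 7 bytes: K' = c6 00 00 00 00 00 00.
K' ⊕ ipad = f0 36 36 36 36 36 36.
Inner input = f0 36 36 36 36 36 36 ∥ e7 e3.
Inner hash: sum = 240+54+54+54+54+54+54+231+227 = 1022; mod 256 = 254 → fe.

fe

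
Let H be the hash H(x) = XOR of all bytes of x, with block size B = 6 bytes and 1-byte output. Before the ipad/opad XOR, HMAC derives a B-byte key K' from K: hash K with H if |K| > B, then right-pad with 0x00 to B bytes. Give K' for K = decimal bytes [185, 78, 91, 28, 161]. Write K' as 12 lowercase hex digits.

b94e5b1ca100

Key decimal bytes [185, 78, 91, 28, 161] = b9 4e 5b 1c a1 is 5 bytes ≤ B = 6; zero-pad to 6 bytes: K' = b9 4e 5b 1c a1 00.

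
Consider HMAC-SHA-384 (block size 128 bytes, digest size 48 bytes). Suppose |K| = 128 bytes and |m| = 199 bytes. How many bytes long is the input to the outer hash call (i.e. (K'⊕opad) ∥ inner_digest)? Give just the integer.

176

Key is 128 ≤ 128 bytes, zero-padded: |K'| = 128.
Outer input = (K'⊕opad) ∥ H(inner) → 128 + 48 = 176 bytes.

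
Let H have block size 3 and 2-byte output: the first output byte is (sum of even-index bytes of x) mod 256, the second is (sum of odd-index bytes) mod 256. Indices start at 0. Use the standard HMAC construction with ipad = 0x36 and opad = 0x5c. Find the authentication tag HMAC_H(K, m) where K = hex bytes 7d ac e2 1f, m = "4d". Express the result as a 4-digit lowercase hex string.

Key hex bytes 7d ac e2 1f is 4 bytes > B = 3, so hash it first: H(key) = 5f cb, then zero-pad to 3 bytes: K' = 5f cb 00.
K' ⊕ ipad = 69 fd 36.  K' ⊕ opad = 03 97 5c.
Inner input = (K'⊕ipad) ∥ m = 69 fd 36 ∥ 34 64.
Inner hash: even-index sum = 259 mod 256 = 3; odd-index sum = 305 mod 256 = 49 → 03 31.
Outer input = (K'⊕opad) ∥ inner = 03 97 5c ∥ 03 31.
Outer hash (tag): even-index sum = 144 mod 256 = 144; odd-index sum = 154 mod 256 = 154 → 90 9a.

909a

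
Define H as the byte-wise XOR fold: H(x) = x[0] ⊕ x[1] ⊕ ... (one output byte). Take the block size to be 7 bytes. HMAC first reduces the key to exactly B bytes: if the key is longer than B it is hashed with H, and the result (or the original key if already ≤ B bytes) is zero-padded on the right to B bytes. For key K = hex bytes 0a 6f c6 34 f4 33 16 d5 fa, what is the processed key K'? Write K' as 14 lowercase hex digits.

69000000000000

|K| = 9 > B = 7, so first hash the key.
H(K): XOR 0a⊕6f⊕c6⊕34⊕f4⊕33⊕16⊕d5⊕fa = 69.
Zero-pad H(K) = 69 to 7 bytes: K' = 69 00 00 00 00 00 00.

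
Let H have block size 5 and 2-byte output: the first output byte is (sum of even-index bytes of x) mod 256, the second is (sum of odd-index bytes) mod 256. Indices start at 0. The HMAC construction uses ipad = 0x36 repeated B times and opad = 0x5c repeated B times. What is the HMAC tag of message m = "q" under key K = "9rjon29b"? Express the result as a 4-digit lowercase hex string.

Key "9rjon29b" = 39 72 6a 6f 6e 32 39 62 is 8 bytes > B = 5, so hash it first: H(key) = 4a 75, then zero-pad to 5 bytes: K' = 4a 75 00 00 00.
K' ⊕ ipad = 7c 43 36 36 36.  K' ⊕ opad = 16 29 5c 5c 5c.
Inner input = (K'⊕ipad) ∥ m = 7c 43 36 36 36 ∥ 71.
Inner hash: even-index sum = 232 mod 256 = 232; odd-index sum = 234 mod 256 = 234 → e8 ea.
Outer input = (K'⊕opad) ∥ inner = 16 29 5c 5c 5c ∥ e8 ea.
Outer hash (tag): even-index sum = 440 mod 256 = 184; odd-index sum = 365 mod 256 = 109 → b8 6d.

b86d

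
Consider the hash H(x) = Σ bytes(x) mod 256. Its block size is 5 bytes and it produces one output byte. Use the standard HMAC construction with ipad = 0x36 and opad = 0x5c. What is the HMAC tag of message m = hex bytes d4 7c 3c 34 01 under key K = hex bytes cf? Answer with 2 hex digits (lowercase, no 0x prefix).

Key hex bytes cf is 1 byte ≤ B = 5; zero-pad to 5 bytes: K' = cf 00 00 00 00.
K' ⊕ ipad = f9 36 36 36 36.  K' ⊕ opad = 93 5c 5c 5c 5c.
Inner input = (K'⊕ipad) ∥ m = f9 36 36 36 36 ∥ d4 7c 3c 34 01.
Inner hash: sum = 249+54+54+54+54+212+124+60+52+1 = 914; mod 256 = 146 → 92.
Outer input = (K'⊕opad) ∥ inner = 93 5c 5c 5c 5c ∥ 92.
Outer hash (tag): sum = 147+92+92+92+92+146 = 661; mod 256 = 149 → 95.

95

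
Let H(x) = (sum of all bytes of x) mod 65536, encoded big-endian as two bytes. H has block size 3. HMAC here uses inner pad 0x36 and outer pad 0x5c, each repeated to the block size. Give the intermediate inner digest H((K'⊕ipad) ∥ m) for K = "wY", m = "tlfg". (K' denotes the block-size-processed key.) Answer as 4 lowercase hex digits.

0293

Key "wY" = 77 59 is 2 bytes ≤ B = 3; zero-pad to 3 bytes: K' = 77 59 00.
K' ⊕ ipad = 41 6f 36.
Inner input = 41 6f 36 ∥ 74 6c 66 67.
Inner hash: sum = 65+111+54+116+108+102+103 = 659 → 02 93.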